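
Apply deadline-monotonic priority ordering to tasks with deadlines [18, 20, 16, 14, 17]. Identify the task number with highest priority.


Sort tasks by relative deadline (ascending):
  Task 4: deadline = 14
  Task 3: deadline = 16
  Task 5: deadline = 17
  Task 1: deadline = 18
  Task 2: deadline = 20
Priority order (highest first): [4, 3, 5, 1, 2]
Highest priority task = 4

4


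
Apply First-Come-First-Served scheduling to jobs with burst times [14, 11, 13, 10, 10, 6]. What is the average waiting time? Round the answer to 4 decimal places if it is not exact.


FCFS order (as given): [14, 11, 13, 10, 10, 6]
Waiting times:
  Job 1: wait = 0
  Job 2: wait = 14
  Job 3: wait = 25
  Job 4: wait = 38
  Job 5: wait = 48
  Job 6: wait = 58
Sum of waiting times = 183
Average waiting time = 183/6 = 30.5

30.5


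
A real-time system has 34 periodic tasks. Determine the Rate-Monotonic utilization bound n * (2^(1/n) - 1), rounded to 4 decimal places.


Compute 2^(1/34) = 1.0205959096
Subtract 1: 1.0205959096 - 1 = 0.0205959096
Multiply by n: 34 * 0.0205959096 = 0.7002609264
Round to 4 dp: 0.7003

0.7003


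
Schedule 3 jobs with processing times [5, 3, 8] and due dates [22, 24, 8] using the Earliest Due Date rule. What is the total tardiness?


Sort by due date (EDD order): [(8, 8), (5, 22), (3, 24)]
Compute completion times and tardiness:
  Job 1: p=8, d=8, C=8, tardiness=max(0,8-8)=0
  Job 2: p=5, d=22, C=13, tardiness=max(0,13-22)=0
  Job 3: p=3, d=24, C=16, tardiness=max(0,16-24)=0
Total tardiness = 0

0


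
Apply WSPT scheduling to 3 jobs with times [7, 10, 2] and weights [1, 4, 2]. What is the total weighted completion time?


Compute p/w ratios and sort ascending (WSPT): [(2, 2), (10, 4), (7, 1)]
Compute weighted completion times:
  Job (p=2,w=2): C=2, w*C=2*2=4
  Job (p=10,w=4): C=12, w*C=4*12=48
  Job (p=7,w=1): C=19, w*C=1*19=19
Total weighted completion time = 71

71


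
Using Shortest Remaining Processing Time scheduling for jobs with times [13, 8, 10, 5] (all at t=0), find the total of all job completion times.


Since all jobs arrive at t=0, SRPT equals SPT ordering.
SPT order: [5, 8, 10, 13]
Completion times:
  Job 1: p=5, C=5
  Job 2: p=8, C=13
  Job 3: p=10, C=23
  Job 4: p=13, C=36
Total completion time = 5 + 13 + 23 + 36 = 77

77


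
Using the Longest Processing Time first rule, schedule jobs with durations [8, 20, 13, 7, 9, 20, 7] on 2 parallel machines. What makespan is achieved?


Sort jobs in decreasing order (LPT): [20, 20, 13, 9, 8, 7, 7]
Assign each job to the least loaded machine:
  Machine 1: jobs [20, 13, 7], load = 40
  Machine 2: jobs [20, 9, 8, 7], load = 44
Makespan = max load = 44

44


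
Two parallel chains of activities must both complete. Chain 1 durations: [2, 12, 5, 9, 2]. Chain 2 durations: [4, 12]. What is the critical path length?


Path A total = 2 + 12 + 5 + 9 + 2 = 30
Path B total = 4 + 12 = 16
Critical path = longest path = max(30, 16) = 30

30


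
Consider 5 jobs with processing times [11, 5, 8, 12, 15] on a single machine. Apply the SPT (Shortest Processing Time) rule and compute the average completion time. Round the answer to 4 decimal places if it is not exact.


Sort jobs by processing time (SPT order): [5, 8, 11, 12, 15]
Compute completion times sequentially:
  Job 1: processing = 5, completes at 5
  Job 2: processing = 8, completes at 13
  Job 3: processing = 11, completes at 24
  Job 4: processing = 12, completes at 36
  Job 5: processing = 15, completes at 51
Sum of completion times = 129
Average completion time = 129/5 = 25.8

25.8


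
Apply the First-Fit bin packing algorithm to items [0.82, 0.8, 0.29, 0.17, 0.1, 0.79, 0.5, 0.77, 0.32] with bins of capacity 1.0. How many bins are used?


Place items sequentially using First-Fit:
  Item 0.82 -> new Bin 1
  Item 0.8 -> new Bin 2
  Item 0.29 -> new Bin 3
  Item 0.17 -> Bin 1 (now 0.99)
  Item 0.1 -> Bin 2 (now 0.9)
  Item 0.79 -> new Bin 4
  Item 0.5 -> Bin 3 (now 0.79)
  Item 0.77 -> new Bin 5
  Item 0.32 -> new Bin 6
Total bins used = 6

6


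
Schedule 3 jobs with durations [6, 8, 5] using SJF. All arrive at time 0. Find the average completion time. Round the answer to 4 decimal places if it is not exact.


SJF order (ascending): [5, 6, 8]
Completion times:
  Job 1: burst=5, C=5
  Job 2: burst=6, C=11
  Job 3: burst=8, C=19
Average completion = 35/3 = 11.6667

11.6667


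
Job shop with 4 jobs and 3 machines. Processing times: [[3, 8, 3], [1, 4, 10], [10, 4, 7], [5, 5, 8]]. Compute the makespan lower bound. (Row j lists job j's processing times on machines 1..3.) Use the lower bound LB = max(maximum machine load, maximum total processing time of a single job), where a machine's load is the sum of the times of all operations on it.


Machine loads:
  Machine 1: 3 + 1 + 10 + 5 = 19
  Machine 2: 8 + 4 + 4 + 5 = 21
  Machine 3: 3 + 10 + 7 + 8 = 28
Max machine load = 28
Job totals:
  Job 1: 14
  Job 2: 15
  Job 3: 21
  Job 4: 18
Max job total = 21
Lower bound = max(28, 21) = 28

28


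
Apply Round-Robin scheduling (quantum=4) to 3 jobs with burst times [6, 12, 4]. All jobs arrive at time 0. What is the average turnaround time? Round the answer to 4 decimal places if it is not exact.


Time quantum = 4
Execution trace:
  J1 runs 4 units, time = 4
  J2 runs 4 units, time = 8
  J3 runs 4 units, time = 12
  J1 runs 2 units, time = 14
  J2 runs 4 units, time = 18
  J2 runs 4 units, time = 22
Finish times: [14, 22, 12]
Average turnaround = 48/3 = 16.0

16.0


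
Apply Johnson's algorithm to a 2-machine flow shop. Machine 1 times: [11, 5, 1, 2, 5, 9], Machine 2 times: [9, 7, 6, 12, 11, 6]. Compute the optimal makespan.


Apply Johnson's rule:
  Group 1 (a <= b): [(3, 1, 6), (4, 2, 12), (2, 5, 7), (5, 5, 11)]
  Group 2 (a > b): [(1, 11, 9), (6, 9, 6)]
Optimal job order: [3, 4, 2, 5, 1, 6]
Schedule:
  Job 3: M1 done at 1, M2 done at 7
  Job 4: M1 done at 3, M2 done at 19
  Job 2: M1 done at 8, M2 done at 26
  Job 5: M1 done at 13, M2 done at 37
  Job 1: M1 done at 24, M2 done at 46
  Job 6: M1 done at 33, M2 done at 52
Makespan = 52

52


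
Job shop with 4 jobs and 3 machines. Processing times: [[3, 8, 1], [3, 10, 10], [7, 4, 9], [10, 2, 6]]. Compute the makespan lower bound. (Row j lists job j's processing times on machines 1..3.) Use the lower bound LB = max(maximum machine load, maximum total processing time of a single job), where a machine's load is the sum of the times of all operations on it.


Machine loads:
  Machine 1: 3 + 3 + 7 + 10 = 23
  Machine 2: 8 + 10 + 4 + 2 = 24
  Machine 3: 1 + 10 + 9 + 6 = 26
Max machine load = 26
Job totals:
  Job 1: 12
  Job 2: 23
  Job 3: 20
  Job 4: 18
Max job total = 23
Lower bound = max(26, 23) = 26

26


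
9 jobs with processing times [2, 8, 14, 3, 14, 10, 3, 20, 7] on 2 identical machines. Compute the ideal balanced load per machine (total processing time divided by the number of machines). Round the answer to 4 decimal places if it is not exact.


Total processing time = 2 + 8 + 14 + 3 + 14 + 10 + 3 + 20 + 7 = 81
Number of machines = 2
Ideal balanced load = 81 / 2 = 40.5

40.5


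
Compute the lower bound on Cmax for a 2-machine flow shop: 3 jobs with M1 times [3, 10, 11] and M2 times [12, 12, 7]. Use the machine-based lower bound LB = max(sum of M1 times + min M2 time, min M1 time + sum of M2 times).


LB1 = sum(M1 times) + min(M2 times) = 24 + 7 = 31
LB2 = min(M1 times) + sum(M2 times) = 3 + 31 = 34
Lower bound = max(LB1, LB2) = max(31, 34) = 34

34


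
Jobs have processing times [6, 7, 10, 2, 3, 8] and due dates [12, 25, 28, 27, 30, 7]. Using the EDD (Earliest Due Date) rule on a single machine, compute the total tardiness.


Sort by due date (EDD order): [(8, 7), (6, 12), (7, 25), (2, 27), (10, 28), (3, 30)]
Compute completion times and tardiness:
  Job 1: p=8, d=7, C=8, tardiness=max(0,8-7)=1
  Job 2: p=6, d=12, C=14, tardiness=max(0,14-12)=2
  Job 3: p=7, d=25, C=21, tardiness=max(0,21-25)=0
  Job 4: p=2, d=27, C=23, tardiness=max(0,23-27)=0
  Job 5: p=10, d=28, C=33, tardiness=max(0,33-28)=5
  Job 6: p=3, d=30, C=36, tardiness=max(0,36-30)=6
Total tardiness = 14

14


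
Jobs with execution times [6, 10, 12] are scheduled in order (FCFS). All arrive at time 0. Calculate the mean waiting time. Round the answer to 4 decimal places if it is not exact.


FCFS order (as given): [6, 10, 12]
Waiting times:
  Job 1: wait = 0
  Job 2: wait = 6
  Job 3: wait = 16
Sum of waiting times = 22
Average waiting time = 22/3 = 7.3333

7.3333


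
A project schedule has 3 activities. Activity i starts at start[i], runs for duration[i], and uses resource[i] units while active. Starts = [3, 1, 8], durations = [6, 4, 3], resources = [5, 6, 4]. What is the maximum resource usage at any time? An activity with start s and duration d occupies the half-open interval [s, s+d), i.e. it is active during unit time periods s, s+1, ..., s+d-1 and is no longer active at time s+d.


Each activity i is active on [start_i, start_i + duration_i).
Compute total resource usage per time slot:
  t=0: active resources = [], total = 0
  t=1: active resources = [6], total = 6
  t=2: active resources = [6], total = 6
  t=3: active resources = [5, 6], total = 11
  t=4: active resources = [5, 6], total = 11
  t=5: active resources = [5], total = 5
  t=6: active resources = [5], total = 5
  t=7: active resources = [5], total = 5
  t=8: active resources = [5, 4], total = 9
  t=9: active resources = [4], total = 4
  t=10: active resources = [4], total = 4
Peak resource demand = 11

11


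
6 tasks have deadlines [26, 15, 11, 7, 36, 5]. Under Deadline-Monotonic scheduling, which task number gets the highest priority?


Sort tasks by relative deadline (ascending):
  Task 6: deadline = 5
  Task 4: deadline = 7
  Task 3: deadline = 11
  Task 2: deadline = 15
  Task 1: deadline = 26
  Task 5: deadline = 36
Priority order (highest first): [6, 4, 3, 2, 1, 5]
Highest priority task = 6

6


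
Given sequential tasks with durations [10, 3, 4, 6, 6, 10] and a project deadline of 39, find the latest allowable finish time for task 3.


LF(activity 3) = deadline - sum of successor durations
Successors: activities 4 through 6 with durations [6, 6, 10]
Sum of successor durations = 22
LF = 39 - 22 = 17

17


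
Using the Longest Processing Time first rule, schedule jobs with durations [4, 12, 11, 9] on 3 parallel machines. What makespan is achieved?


Sort jobs in decreasing order (LPT): [12, 11, 9, 4]
Assign each job to the least loaded machine:
  Machine 1: jobs [12], load = 12
  Machine 2: jobs [11], load = 11
  Machine 3: jobs [9, 4], load = 13
Makespan = max load = 13

13


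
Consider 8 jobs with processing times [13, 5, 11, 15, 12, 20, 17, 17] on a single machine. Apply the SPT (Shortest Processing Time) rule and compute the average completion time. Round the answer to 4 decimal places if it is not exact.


Sort jobs by processing time (SPT order): [5, 11, 12, 13, 15, 17, 17, 20]
Compute completion times sequentially:
  Job 1: processing = 5, completes at 5
  Job 2: processing = 11, completes at 16
  Job 3: processing = 12, completes at 28
  Job 4: processing = 13, completes at 41
  Job 5: processing = 15, completes at 56
  Job 6: processing = 17, completes at 73
  Job 7: processing = 17, completes at 90
  Job 8: processing = 20, completes at 110
Sum of completion times = 419
Average completion time = 419/8 = 52.375

52.375


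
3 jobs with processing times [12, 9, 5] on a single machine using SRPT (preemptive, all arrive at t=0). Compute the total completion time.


Since all jobs arrive at t=0, SRPT equals SPT ordering.
SPT order: [5, 9, 12]
Completion times:
  Job 1: p=5, C=5
  Job 2: p=9, C=14
  Job 3: p=12, C=26
Total completion time = 5 + 14 + 26 = 45

45


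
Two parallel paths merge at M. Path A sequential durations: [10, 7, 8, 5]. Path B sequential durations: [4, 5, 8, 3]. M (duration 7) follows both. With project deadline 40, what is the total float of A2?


Forward pass: ES(A2) = sum of predecessors on chain A = 10
EF = ES + duration = 10 + 7 = 17
Backward pass: LF(M) = deadline = 40; LS(M) = 40 - 7 = 33
LF(A2) = LS(M) - sum(successors on chain A) = 33 - 13 = 20
LS = LF - duration = 20 - 7 = 13
Total float = LS - ES = 13 - 10 = 3

3


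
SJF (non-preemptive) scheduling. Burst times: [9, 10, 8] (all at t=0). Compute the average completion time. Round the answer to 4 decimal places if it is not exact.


SJF order (ascending): [8, 9, 10]
Completion times:
  Job 1: burst=8, C=8
  Job 2: burst=9, C=17
  Job 3: burst=10, C=27
Average completion = 52/3 = 17.3333

17.3333


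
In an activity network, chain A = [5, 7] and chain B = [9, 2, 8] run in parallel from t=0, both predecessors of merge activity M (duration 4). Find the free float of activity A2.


ES(A2) = sum of predecessors on chain A = 5
EF(A2) = ES + duration = 5 + 7 = 12
Successor of A2 is M. ES(M) = max(sum(A), sum(B)) = max(12, 19) = 19
Free float = ES(successor) - EF(current) = 19 - 12 = 7

7


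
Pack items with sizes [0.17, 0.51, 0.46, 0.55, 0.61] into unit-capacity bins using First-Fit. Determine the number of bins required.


Place items sequentially using First-Fit:
  Item 0.17 -> new Bin 1
  Item 0.51 -> Bin 1 (now 0.68)
  Item 0.46 -> new Bin 2
  Item 0.55 -> new Bin 3
  Item 0.61 -> new Bin 4
Total bins used = 4

4


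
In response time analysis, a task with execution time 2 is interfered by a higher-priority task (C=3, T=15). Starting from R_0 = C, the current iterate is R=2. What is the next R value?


R_next = C + ceil(R_prev / T_hp) * C_hp
ceil(2 / 15) = ceil(0.1333) = 1
Interference = 1 * 3 = 3
R_next = 2 + 3 = 5

5


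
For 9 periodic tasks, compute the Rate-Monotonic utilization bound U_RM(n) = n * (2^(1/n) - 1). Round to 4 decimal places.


Compute 2^(1/9) = 1.0800597389
Subtract 1: 1.0800597389 - 1 = 0.0800597389
Multiply by n: 9 * 0.0800597389 = 0.7205376501
Round to 4 dp: 0.7205

0.7205


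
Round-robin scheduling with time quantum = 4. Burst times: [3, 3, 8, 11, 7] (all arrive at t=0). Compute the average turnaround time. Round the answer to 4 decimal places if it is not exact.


Time quantum = 4
Execution trace:
  J1 runs 3 units, time = 3
  J2 runs 3 units, time = 6
  J3 runs 4 units, time = 10
  J4 runs 4 units, time = 14
  J5 runs 4 units, time = 18
  J3 runs 4 units, time = 22
  J4 runs 4 units, time = 26
  J5 runs 3 units, time = 29
  J4 runs 3 units, time = 32
Finish times: [3, 6, 22, 32, 29]
Average turnaround = 92/5 = 18.4

18.4


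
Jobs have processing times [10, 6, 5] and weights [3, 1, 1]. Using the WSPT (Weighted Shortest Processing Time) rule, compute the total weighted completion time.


Compute p/w ratios and sort ascending (WSPT): [(10, 3), (5, 1), (6, 1)]
Compute weighted completion times:
  Job (p=10,w=3): C=10, w*C=3*10=30
  Job (p=5,w=1): C=15, w*C=1*15=15
  Job (p=6,w=1): C=21, w*C=1*21=21
Total weighted completion time = 66

66


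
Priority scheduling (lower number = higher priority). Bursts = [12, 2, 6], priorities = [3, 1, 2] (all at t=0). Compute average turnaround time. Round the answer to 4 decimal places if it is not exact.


Sort by priority (ascending = highest first):
Order: [(1, 2), (2, 6), (3, 12)]
Completion times:
  Priority 1, burst=2, C=2
  Priority 2, burst=6, C=8
  Priority 3, burst=12, C=20
Average turnaround = 30/3 = 10.0

10.0


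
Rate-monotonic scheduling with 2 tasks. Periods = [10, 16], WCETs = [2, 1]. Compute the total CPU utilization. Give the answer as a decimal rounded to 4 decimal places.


Compute individual utilizations (exact fractions):
  Task 1: C/T = 2/10 = 1/5 (approx. 0.2)
  Task 2: C/T = 1/16 (approx. 0.0625)
Total utilization U = 1/5 + 1/16 = 21/80
Rounded to 4 decimal places: U = 0.2625
RM (Liu & Layland) bound for 2 tasks = 0.828427; compare with U = 21/80 (approx. 0.262500)
U <= bound, so schedulable by RM sufficient condition.

0.2625


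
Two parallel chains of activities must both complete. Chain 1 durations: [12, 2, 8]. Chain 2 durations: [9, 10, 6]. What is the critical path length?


Path A total = 12 + 2 + 8 = 22
Path B total = 9 + 10 + 6 = 25
Critical path = longest path = max(22, 25) = 25

25


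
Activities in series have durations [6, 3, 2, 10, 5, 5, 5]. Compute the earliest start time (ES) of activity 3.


Activity 3 starts after activities 1 through 2 complete.
Predecessor durations: [6, 3]
ES = 6 + 3 = 9

9


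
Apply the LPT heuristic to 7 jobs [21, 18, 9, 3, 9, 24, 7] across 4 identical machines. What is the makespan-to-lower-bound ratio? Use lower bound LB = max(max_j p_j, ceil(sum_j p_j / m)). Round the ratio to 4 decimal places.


LPT order: [24, 21, 18, 9, 9, 7, 3]
Machine loads after assignment: [24, 21, 25, 21]
LPT makespan = 25
Lower bound = max(max_job, ceil(total/4)) = max(24, 23) = 24
Ratio = 25 / 24 = 1.0417

1.0417


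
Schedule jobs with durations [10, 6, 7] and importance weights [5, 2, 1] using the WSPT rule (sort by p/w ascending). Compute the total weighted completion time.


Compute p/w ratios and sort ascending (WSPT): [(10, 5), (6, 2), (7, 1)]
Compute weighted completion times:
  Job (p=10,w=5): C=10, w*C=5*10=50
  Job (p=6,w=2): C=16, w*C=2*16=32
  Job (p=7,w=1): C=23, w*C=1*23=23
Total weighted completion time = 105

105


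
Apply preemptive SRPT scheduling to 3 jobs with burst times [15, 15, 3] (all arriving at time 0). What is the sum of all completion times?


Since all jobs arrive at t=0, SRPT equals SPT ordering.
SPT order: [3, 15, 15]
Completion times:
  Job 1: p=3, C=3
  Job 2: p=15, C=18
  Job 3: p=15, C=33
Total completion time = 3 + 18 + 33 = 54

54


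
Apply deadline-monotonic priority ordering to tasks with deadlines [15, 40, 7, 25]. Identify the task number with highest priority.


Sort tasks by relative deadline (ascending):
  Task 3: deadline = 7
  Task 1: deadline = 15
  Task 4: deadline = 25
  Task 2: deadline = 40
Priority order (highest first): [3, 1, 4, 2]
Highest priority task = 3

3


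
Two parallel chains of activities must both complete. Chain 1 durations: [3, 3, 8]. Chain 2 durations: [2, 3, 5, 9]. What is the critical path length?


Path A total = 3 + 3 + 8 = 14
Path B total = 2 + 3 + 5 + 9 = 19
Critical path = longest path = max(14, 19) = 19

19


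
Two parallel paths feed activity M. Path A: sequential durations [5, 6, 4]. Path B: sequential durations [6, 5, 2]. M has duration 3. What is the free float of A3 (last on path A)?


ES(A3) = sum of predecessors on chain A = 11
EF(A3) = ES + duration = 11 + 4 = 15
Successor of A3 is M. ES(M) = max(sum(A), sum(B)) = max(15, 13) = 15
Free float = ES(successor) - EF(current) = 15 - 15 = 0

0


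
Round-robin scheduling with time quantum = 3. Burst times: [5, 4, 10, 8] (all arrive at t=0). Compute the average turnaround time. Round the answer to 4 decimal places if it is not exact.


Time quantum = 3
Execution trace:
  J1 runs 3 units, time = 3
  J2 runs 3 units, time = 6
  J3 runs 3 units, time = 9
  J4 runs 3 units, time = 12
  J1 runs 2 units, time = 14
  J2 runs 1 units, time = 15
  J3 runs 3 units, time = 18
  J4 runs 3 units, time = 21
  J3 runs 3 units, time = 24
  J4 runs 2 units, time = 26
  J3 runs 1 units, time = 27
Finish times: [14, 15, 27, 26]
Average turnaround = 82/4 = 20.5

20.5


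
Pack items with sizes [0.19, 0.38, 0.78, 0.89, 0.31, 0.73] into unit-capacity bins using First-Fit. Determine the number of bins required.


Place items sequentially using First-Fit:
  Item 0.19 -> new Bin 1
  Item 0.38 -> Bin 1 (now 0.57)
  Item 0.78 -> new Bin 2
  Item 0.89 -> new Bin 3
  Item 0.31 -> Bin 1 (now 0.88)
  Item 0.73 -> new Bin 4
Total bins used = 4

4


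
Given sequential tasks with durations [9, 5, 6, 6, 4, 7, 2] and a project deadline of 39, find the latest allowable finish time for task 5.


LF(activity 5) = deadline - sum of successor durations
Successors: activities 6 through 7 with durations [7, 2]
Sum of successor durations = 9
LF = 39 - 9 = 30

30


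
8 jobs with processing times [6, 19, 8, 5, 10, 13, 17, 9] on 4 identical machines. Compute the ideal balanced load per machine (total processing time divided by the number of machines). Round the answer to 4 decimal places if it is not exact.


Total processing time = 6 + 19 + 8 + 5 + 10 + 13 + 17 + 9 = 87
Number of machines = 4
Ideal balanced load = 87 / 4 = 21.75

21.75


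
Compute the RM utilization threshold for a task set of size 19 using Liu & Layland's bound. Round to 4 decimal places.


Compute 2^(1/19) = 1.0371550444
Subtract 1: 1.0371550444 - 1 = 0.0371550444
Multiply by n: 19 * 0.0371550444 = 0.7059458436
Round to 4 dp: 0.7059

0.7059


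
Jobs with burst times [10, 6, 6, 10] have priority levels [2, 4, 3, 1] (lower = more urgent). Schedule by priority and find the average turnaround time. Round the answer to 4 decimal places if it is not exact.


Sort by priority (ascending = highest first):
Order: [(1, 10), (2, 10), (3, 6), (4, 6)]
Completion times:
  Priority 1, burst=10, C=10
  Priority 2, burst=10, C=20
  Priority 3, burst=6, C=26
  Priority 4, burst=6, C=32
Average turnaround = 88/4 = 22.0

22.0


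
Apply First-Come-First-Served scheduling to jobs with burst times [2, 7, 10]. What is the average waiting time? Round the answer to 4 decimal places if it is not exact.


FCFS order (as given): [2, 7, 10]
Waiting times:
  Job 1: wait = 0
  Job 2: wait = 2
  Job 3: wait = 9
Sum of waiting times = 11
Average waiting time = 11/3 = 3.6667

3.6667


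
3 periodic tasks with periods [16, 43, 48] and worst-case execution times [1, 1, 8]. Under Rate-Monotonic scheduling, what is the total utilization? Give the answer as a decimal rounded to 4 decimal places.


Compute individual utilizations (exact fractions):
  Task 1: C/T = 1/16 (approx. 0.0625)
  Task 2: C/T = 1/43 (approx. 0.0233)
  Task 3: C/T = 8/48 = 1/6 (approx. 0.1667)
Total utilization U = 1/16 + 1/43 + 1/6 = 521/2064
Rounded to 4 decimal places: U = 0.2524
RM (Liu & Layland) bound for 3 tasks = 0.779763; compare with U = 521/2064 (approx. 0.252422)
U <= bound, so schedulable by RM sufficient condition.

0.2524


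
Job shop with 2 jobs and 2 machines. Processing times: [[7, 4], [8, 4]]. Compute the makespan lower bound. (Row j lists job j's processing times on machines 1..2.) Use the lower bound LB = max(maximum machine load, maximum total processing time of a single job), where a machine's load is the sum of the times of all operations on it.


Machine loads:
  Machine 1: 7 + 8 = 15
  Machine 2: 4 + 4 = 8
Max machine load = 15
Job totals:
  Job 1: 11
  Job 2: 12
Max job total = 12
Lower bound = max(15, 12) = 15

15


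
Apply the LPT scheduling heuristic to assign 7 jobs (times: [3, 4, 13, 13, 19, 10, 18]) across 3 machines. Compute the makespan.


Sort jobs in decreasing order (LPT): [19, 18, 13, 13, 10, 4, 3]
Assign each job to the least loaded machine:
  Machine 1: jobs [19, 4, 3], load = 26
  Machine 2: jobs [18, 10], load = 28
  Machine 3: jobs [13, 13], load = 26
Makespan = max load = 28

28


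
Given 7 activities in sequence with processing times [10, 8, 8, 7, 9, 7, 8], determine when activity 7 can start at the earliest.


Activity 7 starts after activities 1 through 6 complete.
Predecessor durations: [10, 8, 8, 7, 9, 7]
ES = 10 + 8 + 8 + 7 + 9 + 7 = 49

49


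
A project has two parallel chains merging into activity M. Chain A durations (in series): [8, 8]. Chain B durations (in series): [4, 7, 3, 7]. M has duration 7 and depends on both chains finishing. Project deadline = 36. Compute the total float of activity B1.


Forward pass: ES(B1) = sum of predecessors on chain B = 0
EF = ES + duration = 0 + 4 = 4
Backward pass: LF(M) = deadline = 36; LS(M) = 36 - 7 = 29
LF(B1) = LS(M) - sum(successors on chain B) = 29 - 17 = 12
LS = LF - duration = 12 - 4 = 8
Total float = LS - ES = 8 - 0 = 8

8


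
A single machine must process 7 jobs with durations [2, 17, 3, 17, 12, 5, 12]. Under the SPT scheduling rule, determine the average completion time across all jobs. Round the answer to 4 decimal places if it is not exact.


Sort jobs by processing time (SPT order): [2, 3, 5, 12, 12, 17, 17]
Compute completion times sequentially:
  Job 1: processing = 2, completes at 2
  Job 2: processing = 3, completes at 5
  Job 3: processing = 5, completes at 10
  Job 4: processing = 12, completes at 22
  Job 5: processing = 12, completes at 34
  Job 6: processing = 17, completes at 51
  Job 7: processing = 17, completes at 68
Sum of completion times = 192
Average completion time = 192/7 = 27.4286

27.4286


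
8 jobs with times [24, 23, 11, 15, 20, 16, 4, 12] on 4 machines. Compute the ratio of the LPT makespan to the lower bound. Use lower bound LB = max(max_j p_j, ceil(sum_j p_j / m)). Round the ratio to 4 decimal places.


LPT order: [24, 23, 20, 16, 15, 12, 11, 4]
Machine loads after assignment: [28, 34, 32, 31]
LPT makespan = 34
Lower bound = max(max_job, ceil(total/4)) = max(24, 32) = 32
Ratio = 34 / 32 = 1.0625

1.0625


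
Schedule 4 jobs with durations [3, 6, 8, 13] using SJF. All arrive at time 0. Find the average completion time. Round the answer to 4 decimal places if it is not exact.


SJF order (ascending): [3, 6, 8, 13]
Completion times:
  Job 1: burst=3, C=3
  Job 2: burst=6, C=9
  Job 3: burst=8, C=17
  Job 4: burst=13, C=30
Average completion = 59/4 = 14.75

14.75


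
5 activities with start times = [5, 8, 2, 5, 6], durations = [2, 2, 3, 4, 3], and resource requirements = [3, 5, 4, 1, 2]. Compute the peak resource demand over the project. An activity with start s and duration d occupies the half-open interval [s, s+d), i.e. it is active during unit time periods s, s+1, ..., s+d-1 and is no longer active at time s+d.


Each activity i is active on [start_i, start_i + duration_i).
Compute total resource usage per time slot:
  t=0: active resources = [], total = 0
  t=1: active resources = [], total = 0
  t=2: active resources = [4], total = 4
  t=3: active resources = [4], total = 4
  t=4: active resources = [4], total = 4
  t=5: active resources = [3, 1], total = 4
  t=6: active resources = [3, 1, 2], total = 6
  t=7: active resources = [1, 2], total = 3
  t=8: active resources = [5, 1, 2], total = 8
  t=9: active resources = [5], total = 5
Peak resource demand = 8

8


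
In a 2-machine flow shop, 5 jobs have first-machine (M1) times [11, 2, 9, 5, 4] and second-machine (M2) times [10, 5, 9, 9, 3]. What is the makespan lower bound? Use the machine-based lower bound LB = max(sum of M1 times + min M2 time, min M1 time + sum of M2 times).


LB1 = sum(M1 times) + min(M2 times) = 31 + 3 = 34
LB2 = min(M1 times) + sum(M2 times) = 2 + 36 = 38
Lower bound = max(LB1, LB2) = max(34, 38) = 38

38


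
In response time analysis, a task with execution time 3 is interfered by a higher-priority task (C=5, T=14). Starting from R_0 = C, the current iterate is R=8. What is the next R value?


R_next = C + ceil(R_prev / T_hp) * C_hp
ceil(8 / 14) = ceil(0.5714) = 1
Interference = 1 * 5 = 5
R_next = 3 + 5 = 8
R_next = R_prev, so the iteration has converged (response time = 8).

8


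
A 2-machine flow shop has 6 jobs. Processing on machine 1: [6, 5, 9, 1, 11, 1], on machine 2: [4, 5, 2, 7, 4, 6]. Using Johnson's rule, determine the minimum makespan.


Apply Johnson's rule:
  Group 1 (a <= b): [(4, 1, 7), (6, 1, 6), (2, 5, 5)]
  Group 2 (a > b): [(1, 6, 4), (5, 11, 4), (3, 9, 2)]
Optimal job order: [4, 6, 2, 1, 5, 3]
Schedule:
  Job 4: M1 done at 1, M2 done at 8
  Job 6: M1 done at 2, M2 done at 14
  Job 2: M1 done at 7, M2 done at 19
  Job 1: M1 done at 13, M2 done at 23
  Job 5: M1 done at 24, M2 done at 28
  Job 3: M1 done at 33, M2 done at 35
Makespan = 35

35


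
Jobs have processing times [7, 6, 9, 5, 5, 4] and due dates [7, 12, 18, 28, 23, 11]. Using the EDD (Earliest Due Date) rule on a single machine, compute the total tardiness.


Sort by due date (EDD order): [(7, 7), (4, 11), (6, 12), (9, 18), (5, 23), (5, 28)]
Compute completion times and tardiness:
  Job 1: p=7, d=7, C=7, tardiness=max(0,7-7)=0
  Job 2: p=4, d=11, C=11, tardiness=max(0,11-11)=0
  Job 3: p=6, d=12, C=17, tardiness=max(0,17-12)=5
  Job 4: p=9, d=18, C=26, tardiness=max(0,26-18)=8
  Job 5: p=5, d=23, C=31, tardiness=max(0,31-23)=8
  Job 6: p=5, d=28, C=36, tardiness=max(0,36-28)=8
Total tardiness = 29

29


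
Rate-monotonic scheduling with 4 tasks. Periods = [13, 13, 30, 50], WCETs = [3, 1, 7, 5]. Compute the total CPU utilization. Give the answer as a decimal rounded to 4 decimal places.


Compute individual utilizations (exact fractions):
  Task 1: C/T = 3/13 (approx. 0.2308)
  Task 2: C/T = 1/13 (approx. 0.0769)
  Task 3: C/T = 7/30 (approx. 0.2333)
  Task 4: C/T = 5/50 = 1/10 (approx. 0.1)
Total utilization U = 3/13 + 1/13 + 7/30 + 1/10 = 25/39
Rounded to 4 decimal places: U = 0.6410
RM (Liu & Layland) bound for 4 tasks = 0.756828; compare with U = 25/39 (approx. 0.641026)
U <= bound, so schedulable by RM sufficient condition.

0.6410


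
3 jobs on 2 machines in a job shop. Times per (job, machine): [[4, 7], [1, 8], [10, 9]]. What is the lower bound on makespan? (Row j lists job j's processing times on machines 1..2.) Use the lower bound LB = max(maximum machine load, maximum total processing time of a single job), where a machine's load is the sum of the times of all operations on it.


Machine loads:
  Machine 1: 4 + 1 + 10 = 15
  Machine 2: 7 + 8 + 9 = 24
Max machine load = 24
Job totals:
  Job 1: 11
  Job 2: 9
  Job 3: 19
Max job total = 19
Lower bound = max(24, 19) = 24

24


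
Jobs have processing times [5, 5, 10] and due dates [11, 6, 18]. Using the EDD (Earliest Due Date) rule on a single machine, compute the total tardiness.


Sort by due date (EDD order): [(5, 6), (5, 11), (10, 18)]
Compute completion times and tardiness:
  Job 1: p=5, d=6, C=5, tardiness=max(0,5-6)=0
  Job 2: p=5, d=11, C=10, tardiness=max(0,10-11)=0
  Job 3: p=10, d=18, C=20, tardiness=max(0,20-18)=2
Total tardiness = 2

2


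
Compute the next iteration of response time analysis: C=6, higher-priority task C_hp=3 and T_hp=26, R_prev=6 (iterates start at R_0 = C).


R_next = C + ceil(R_prev / T_hp) * C_hp
ceil(6 / 26) = ceil(0.2308) = 1
Interference = 1 * 3 = 3
R_next = 6 + 3 = 9

9


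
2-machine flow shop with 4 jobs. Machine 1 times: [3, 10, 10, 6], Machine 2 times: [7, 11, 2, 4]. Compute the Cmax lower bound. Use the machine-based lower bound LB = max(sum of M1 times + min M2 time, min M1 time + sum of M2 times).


LB1 = sum(M1 times) + min(M2 times) = 29 + 2 = 31
LB2 = min(M1 times) + sum(M2 times) = 3 + 24 = 27
Lower bound = max(LB1, LB2) = max(31, 27) = 31

31


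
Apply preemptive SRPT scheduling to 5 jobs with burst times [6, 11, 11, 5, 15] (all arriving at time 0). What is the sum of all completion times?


Since all jobs arrive at t=0, SRPT equals SPT ordering.
SPT order: [5, 6, 11, 11, 15]
Completion times:
  Job 1: p=5, C=5
  Job 2: p=6, C=11
  Job 3: p=11, C=22
  Job 4: p=11, C=33
  Job 5: p=15, C=48
Total completion time = 5 + 11 + 22 + 33 + 48 = 119

119


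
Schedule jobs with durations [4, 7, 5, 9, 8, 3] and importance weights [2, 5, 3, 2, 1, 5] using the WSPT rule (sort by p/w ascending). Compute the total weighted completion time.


Compute p/w ratios and sort ascending (WSPT): [(3, 5), (7, 5), (5, 3), (4, 2), (9, 2), (8, 1)]
Compute weighted completion times:
  Job (p=3,w=5): C=3, w*C=5*3=15
  Job (p=7,w=5): C=10, w*C=5*10=50
  Job (p=5,w=3): C=15, w*C=3*15=45
  Job (p=4,w=2): C=19, w*C=2*19=38
  Job (p=9,w=2): C=28, w*C=2*28=56
  Job (p=8,w=1): C=36, w*C=1*36=36
Total weighted completion time = 240

240


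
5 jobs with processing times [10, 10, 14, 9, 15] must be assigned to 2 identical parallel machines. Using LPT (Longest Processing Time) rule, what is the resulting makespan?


Sort jobs in decreasing order (LPT): [15, 14, 10, 10, 9]
Assign each job to the least loaded machine:
  Machine 1: jobs [15, 10], load = 25
  Machine 2: jobs [14, 10, 9], load = 33
Makespan = max load = 33

33


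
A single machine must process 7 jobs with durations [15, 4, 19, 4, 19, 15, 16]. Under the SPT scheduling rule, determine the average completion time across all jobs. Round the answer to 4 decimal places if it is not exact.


Sort jobs by processing time (SPT order): [4, 4, 15, 15, 16, 19, 19]
Compute completion times sequentially:
  Job 1: processing = 4, completes at 4
  Job 2: processing = 4, completes at 8
  Job 3: processing = 15, completes at 23
  Job 4: processing = 15, completes at 38
  Job 5: processing = 16, completes at 54
  Job 6: processing = 19, completes at 73
  Job 7: processing = 19, completes at 92
Sum of completion times = 292
Average completion time = 292/7 = 41.7143

41.7143


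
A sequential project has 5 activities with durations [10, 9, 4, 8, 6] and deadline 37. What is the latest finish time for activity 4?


LF(activity 4) = deadline - sum of successor durations
Successors: activities 5 through 5 with durations [6]
Sum of successor durations = 6
LF = 37 - 6 = 31

31


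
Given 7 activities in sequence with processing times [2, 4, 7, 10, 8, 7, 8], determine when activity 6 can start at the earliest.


Activity 6 starts after activities 1 through 5 complete.
Predecessor durations: [2, 4, 7, 10, 8]
ES = 2 + 4 + 7 + 10 + 8 = 31

31


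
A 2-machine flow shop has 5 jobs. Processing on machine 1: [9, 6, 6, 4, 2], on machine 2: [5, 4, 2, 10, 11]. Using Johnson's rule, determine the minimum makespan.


Apply Johnson's rule:
  Group 1 (a <= b): [(5, 2, 11), (4, 4, 10)]
  Group 2 (a > b): [(1, 9, 5), (2, 6, 4), (3, 6, 2)]
Optimal job order: [5, 4, 1, 2, 3]
Schedule:
  Job 5: M1 done at 2, M2 done at 13
  Job 4: M1 done at 6, M2 done at 23
  Job 1: M1 done at 15, M2 done at 28
  Job 2: M1 done at 21, M2 done at 32
  Job 3: M1 done at 27, M2 done at 34
Makespan = 34

34


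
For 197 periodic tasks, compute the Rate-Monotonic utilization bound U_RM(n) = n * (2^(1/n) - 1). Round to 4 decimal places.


Compute 2^(1/197) = 1.0035247108
Subtract 1: 1.0035247108 - 1 = 0.0035247108
Multiply by n: 197 * 0.0035247108 = 0.6943680276
Round to 4 dp: 0.6944

0.6944


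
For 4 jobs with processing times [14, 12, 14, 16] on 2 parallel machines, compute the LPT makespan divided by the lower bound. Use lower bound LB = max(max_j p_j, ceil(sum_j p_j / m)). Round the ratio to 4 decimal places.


LPT order: [16, 14, 14, 12]
Machine loads after assignment: [28, 28]
LPT makespan = 28
Lower bound = max(max_job, ceil(total/2)) = max(16, 28) = 28
Ratio = 28 / 28 = 1.0

1.0


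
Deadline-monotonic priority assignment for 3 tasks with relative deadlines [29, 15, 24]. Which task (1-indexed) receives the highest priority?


Sort tasks by relative deadline (ascending):
  Task 2: deadline = 15
  Task 3: deadline = 24
  Task 1: deadline = 29
Priority order (highest first): [2, 3, 1]
Highest priority task = 2

2


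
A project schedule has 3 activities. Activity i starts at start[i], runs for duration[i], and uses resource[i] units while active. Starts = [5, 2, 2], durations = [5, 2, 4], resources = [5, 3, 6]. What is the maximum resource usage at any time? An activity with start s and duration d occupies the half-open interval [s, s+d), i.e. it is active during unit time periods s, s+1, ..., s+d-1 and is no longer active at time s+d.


Each activity i is active on [start_i, start_i + duration_i).
Compute total resource usage per time slot:
  t=0: active resources = [], total = 0
  t=1: active resources = [], total = 0
  t=2: active resources = [3, 6], total = 9
  t=3: active resources = [3, 6], total = 9
  t=4: active resources = [6], total = 6
  t=5: active resources = [5, 6], total = 11
  t=6: active resources = [5], total = 5
  t=7: active resources = [5], total = 5
  t=8: active resources = [5], total = 5
  t=9: active resources = [5], total = 5
Peak resource demand = 11

11


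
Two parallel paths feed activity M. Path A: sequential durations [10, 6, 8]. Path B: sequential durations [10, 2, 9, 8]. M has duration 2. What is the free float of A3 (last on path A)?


ES(A3) = sum of predecessors on chain A = 16
EF(A3) = ES + duration = 16 + 8 = 24
Successor of A3 is M. ES(M) = max(sum(A), sum(B)) = max(24, 29) = 29
Free float = ES(successor) - EF(current) = 29 - 24 = 5

5


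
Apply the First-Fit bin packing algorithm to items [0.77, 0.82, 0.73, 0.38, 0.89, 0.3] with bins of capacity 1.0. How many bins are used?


Place items sequentially using First-Fit:
  Item 0.77 -> new Bin 1
  Item 0.82 -> new Bin 2
  Item 0.73 -> new Bin 3
  Item 0.38 -> new Bin 4
  Item 0.89 -> new Bin 5
  Item 0.3 -> Bin 4 (now 0.68)
Total bins used = 5

5


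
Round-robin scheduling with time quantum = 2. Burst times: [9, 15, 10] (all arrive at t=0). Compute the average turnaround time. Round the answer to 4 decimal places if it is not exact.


Time quantum = 2
Execution trace:
  J1 runs 2 units, time = 2
  J2 runs 2 units, time = 4
  J3 runs 2 units, time = 6
  J1 runs 2 units, time = 8
  J2 runs 2 units, time = 10
  J3 runs 2 units, time = 12
  J1 runs 2 units, time = 14
  J2 runs 2 units, time = 16
  J3 runs 2 units, time = 18
  J1 runs 2 units, time = 20
  J2 runs 2 units, time = 22
  J3 runs 2 units, time = 24
  J1 runs 1 units, time = 25
  J2 runs 2 units, time = 27
  J3 runs 2 units, time = 29
  J2 runs 2 units, time = 31
  J2 runs 2 units, time = 33
  J2 runs 1 units, time = 34
Finish times: [25, 34, 29]
Average turnaround = 88/3 = 29.3333

29.3333


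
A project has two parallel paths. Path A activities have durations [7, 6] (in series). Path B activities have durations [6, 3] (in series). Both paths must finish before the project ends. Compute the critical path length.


Path A total = 7 + 6 = 13
Path B total = 6 + 3 = 9
Critical path = longest path = max(13, 9) = 13

13


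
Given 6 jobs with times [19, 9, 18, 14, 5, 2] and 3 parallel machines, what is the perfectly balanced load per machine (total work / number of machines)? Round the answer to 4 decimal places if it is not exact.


Total processing time = 19 + 9 + 18 + 14 + 5 + 2 = 67
Number of machines = 3
Ideal balanced load = 67 / 3 = 22.3333

22.3333


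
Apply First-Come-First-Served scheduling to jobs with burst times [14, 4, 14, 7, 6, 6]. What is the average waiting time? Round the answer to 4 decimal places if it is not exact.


FCFS order (as given): [14, 4, 14, 7, 6, 6]
Waiting times:
  Job 1: wait = 0
  Job 2: wait = 14
  Job 3: wait = 18
  Job 4: wait = 32
  Job 5: wait = 39
  Job 6: wait = 45
Sum of waiting times = 148
Average waiting time = 148/6 = 24.6667

24.6667


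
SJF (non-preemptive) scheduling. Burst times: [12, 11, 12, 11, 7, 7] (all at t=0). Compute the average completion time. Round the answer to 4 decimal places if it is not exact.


SJF order (ascending): [7, 7, 11, 11, 12, 12]
Completion times:
  Job 1: burst=7, C=7
  Job 2: burst=7, C=14
  Job 3: burst=11, C=25
  Job 4: burst=11, C=36
  Job 5: burst=12, C=48
  Job 6: burst=12, C=60
Average completion = 190/6 = 31.6667

31.6667


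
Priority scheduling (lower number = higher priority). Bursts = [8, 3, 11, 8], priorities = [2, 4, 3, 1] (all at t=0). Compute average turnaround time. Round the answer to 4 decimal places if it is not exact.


Sort by priority (ascending = highest first):
Order: [(1, 8), (2, 8), (3, 11), (4, 3)]
Completion times:
  Priority 1, burst=8, C=8
  Priority 2, burst=8, C=16
  Priority 3, burst=11, C=27
  Priority 4, burst=3, C=30
Average turnaround = 81/4 = 20.25

20.25


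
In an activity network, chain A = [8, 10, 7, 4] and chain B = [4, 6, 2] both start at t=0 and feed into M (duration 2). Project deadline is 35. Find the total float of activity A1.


Forward pass: ES(A1) = sum of predecessors on chain A = 0
EF = ES + duration = 0 + 8 = 8
Backward pass: LF(M) = deadline = 35; LS(M) = 35 - 2 = 33
LF(A1) = LS(M) - sum(successors on chain A) = 33 - 21 = 12
LS = LF - duration = 12 - 8 = 4
Total float = LS - ES = 4 - 0 = 4

4


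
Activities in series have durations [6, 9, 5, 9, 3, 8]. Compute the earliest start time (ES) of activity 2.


Activity 2 starts after activities 1 through 1 complete.
Predecessor durations: [6]
ES = 6 = 6

6
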